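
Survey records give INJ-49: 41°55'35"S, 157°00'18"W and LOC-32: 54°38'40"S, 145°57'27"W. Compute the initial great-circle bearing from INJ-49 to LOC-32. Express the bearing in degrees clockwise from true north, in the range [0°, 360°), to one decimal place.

INJ-49: φ = -41.92639°, λ = -157.00500°
LOC-32: φ = -54.64444°, λ = -145.95750°
Δλ = 11.0475°
y = sin Δλ · cos φ₂ = 0.110882
x = cos φ₁ sin φ₂ − sin φ₁ cos φ₂ cos Δλ = -0.227319
θ = atan2(y, x) = 153.9976° → 153.9976° (mod 360°)

154.0°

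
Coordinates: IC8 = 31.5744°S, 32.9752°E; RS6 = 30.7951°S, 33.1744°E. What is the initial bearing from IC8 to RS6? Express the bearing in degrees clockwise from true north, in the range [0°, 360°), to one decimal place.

Δλ = 0.1992°
y = sin Δλ · cos φ₂ = 0.002986
x = cos φ₁ sin φ₂ − sin φ₁ cos φ₂ cos Δλ = 0.013598
θ = atan2(y, x) = 12.3868° → 12.3868° (mod 360°)

12.4°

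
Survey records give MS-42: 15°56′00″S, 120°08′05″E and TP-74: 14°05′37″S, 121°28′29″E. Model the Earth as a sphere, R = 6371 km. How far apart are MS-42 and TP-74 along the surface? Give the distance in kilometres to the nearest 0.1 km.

250.1 km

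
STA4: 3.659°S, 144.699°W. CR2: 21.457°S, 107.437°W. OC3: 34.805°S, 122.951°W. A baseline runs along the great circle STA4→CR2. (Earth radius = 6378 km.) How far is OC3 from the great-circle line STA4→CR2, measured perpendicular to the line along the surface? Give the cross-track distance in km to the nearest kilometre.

δ₁₃ = central angle STA4→OC3 = 0.647611 rad  (haversine)
θ₁₃ = bearing STA4→OC3 = 149.715°,  θ₁₂ = bearing STA4→CR2 = 119.421°
dₓₜ = R·arcsin(sin δ₁₃ · sin(θ₁₃ − θ₁₂)) = 6378·arcsin(0.60328·sin(30.294°)) = 1972.215 km
|dₓₜ| = 1972.215 km

1972 km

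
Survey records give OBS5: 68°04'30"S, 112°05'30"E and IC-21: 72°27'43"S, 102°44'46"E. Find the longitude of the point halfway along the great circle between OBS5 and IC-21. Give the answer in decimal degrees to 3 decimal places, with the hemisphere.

OBS5: φ = -68.07500°, λ = +112.09167°
IC-21: φ = -72.46194°, λ = +102.74611°
Bx = cos φ₂ cos Δλ = 0.297339,  By = cos φ₂ sin Δλ = -0.048934
φₘ = atan2(sin φ₁ + sin φ₂, √((cos φ₁ + Bx)² + By²)) = -70.32832°
λₘ = λ₁ + atan2(By, cos φ₁ + Bx) = 107.91898°

107.919°E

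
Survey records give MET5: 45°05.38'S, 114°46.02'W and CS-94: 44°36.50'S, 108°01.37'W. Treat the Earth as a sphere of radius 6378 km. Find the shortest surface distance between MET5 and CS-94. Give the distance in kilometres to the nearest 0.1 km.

MET5: φ = -45.08967°, λ = -114.76700°
CS-94: φ = -44.60833°, λ = -108.02283°
Δφ = 0.4813°,  Δλ = 6.7442°
a = sin²(Δφ/2) + cos φ₁ cos φ₂ sin²(Δλ/2) = 0.001757
c = 2·arcsin(√a) = 0.083848 rad = 4.8041°
d = R·c = 6378 × 0.083848 = 534.8 km

534.8 km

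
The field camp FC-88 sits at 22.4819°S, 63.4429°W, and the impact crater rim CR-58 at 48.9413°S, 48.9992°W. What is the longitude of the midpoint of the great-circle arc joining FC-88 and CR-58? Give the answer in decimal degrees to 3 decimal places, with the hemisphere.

Bx = cos φ₂ cos Δλ = 0.636072,  By = cos φ₂ sin Δλ = 0.163833
φₘ = atan2(sin φ₁ + sin φ₂, √((cos φ₁ + Bx)² + By²)) = -35.92192°
λₘ = λ₁ + atan2(By, cos φ₁ + Bx) = -57.44790°

57.448°W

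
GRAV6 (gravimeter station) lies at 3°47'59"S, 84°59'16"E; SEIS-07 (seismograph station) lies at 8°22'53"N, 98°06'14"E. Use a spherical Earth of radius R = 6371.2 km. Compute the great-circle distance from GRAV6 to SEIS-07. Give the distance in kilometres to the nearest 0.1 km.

GRAV6: φ = -3.79972°, λ = +84.98778°
SEIS-07: φ = +8.38139°, λ = +98.10389°
Δφ = 12.1811°,  Δλ = 13.1161°
a = sin²(Δφ/2) + cos φ₁ cos φ₂ sin²(Δλ/2) = 0.024133
c = 2·arcsin(√a) = 0.311962 rad = 17.8741°
d = R·c = 6371.2 × 0.311962 = 1987.6 km

1987.6 km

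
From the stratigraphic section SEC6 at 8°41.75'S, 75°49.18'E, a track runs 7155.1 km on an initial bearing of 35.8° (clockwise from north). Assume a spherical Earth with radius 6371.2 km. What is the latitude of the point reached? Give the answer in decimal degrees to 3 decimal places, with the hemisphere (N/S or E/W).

SEC6: φ = -8.69583°, λ = +75.81967°
δ = d/R = 7155.1/6371.2 = 1.123038 rad
φ₂ = arcsin(sin φ₁ cos δ + cos φ₁ sin δ cos θ)
   = arcsin(-0.15119·0.43295 + 0.98850·0.90142·0.81106) = 41.09035°
λ₂ = λ₁ + atan2(sin θ sin δ cos φ₁, cos δ − sin φ₁ sin φ₂) = 120.21693°

41.090°N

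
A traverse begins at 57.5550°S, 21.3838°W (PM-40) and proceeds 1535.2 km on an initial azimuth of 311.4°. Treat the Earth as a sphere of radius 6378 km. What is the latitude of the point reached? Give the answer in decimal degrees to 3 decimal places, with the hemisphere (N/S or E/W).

47.307°S

δ = d/R = 1535.2/6378 = 0.240702 rad
φ₂ = arcsin(sin φ₁ cos δ + cos φ₁ sin δ cos θ)
   = arcsin(-0.84391·0.97117 + 0.53649·0.23838·0.66131) = -47.30737°
λ₂ = λ₁ + atan2(sin θ sin δ cos φ₁, cos δ − sin φ₁ sin φ₂) = -36.67434°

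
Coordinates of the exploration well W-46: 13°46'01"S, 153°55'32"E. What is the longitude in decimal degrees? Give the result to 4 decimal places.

153.9256°E

153° + 55′/60 + 32″/3600 = 153 + 0.91667 + 0.00889 = 153.9256°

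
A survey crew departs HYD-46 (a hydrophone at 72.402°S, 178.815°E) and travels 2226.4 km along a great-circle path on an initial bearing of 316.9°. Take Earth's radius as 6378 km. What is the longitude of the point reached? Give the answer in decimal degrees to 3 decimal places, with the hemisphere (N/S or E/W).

154.703°E

δ = d/R = 2226.4/6378 = 0.349075 rad
φ₂ = arcsin(sin φ₁ cos δ + cos φ₁ sin δ cos θ)
   = arcsin(-0.95320·0.93969 + 0.30234·0.34203·0.73016) = -55.10569°
λ₂ = λ₁ + atan2(sin θ sin δ cos φ₁, cos δ − sin φ₁ sin φ₂) = 154.70316°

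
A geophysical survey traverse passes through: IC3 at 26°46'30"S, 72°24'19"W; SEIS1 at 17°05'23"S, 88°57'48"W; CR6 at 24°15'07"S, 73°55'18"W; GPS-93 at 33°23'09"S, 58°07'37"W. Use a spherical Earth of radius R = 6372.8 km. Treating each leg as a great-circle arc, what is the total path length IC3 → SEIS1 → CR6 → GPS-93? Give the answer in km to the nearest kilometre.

5612 km

IC3: φ = -26.77500°, λ = -72.40528°
SEIS1: φ = -17.08972°, λ = -88.96333°
CR6: φ = -24.25194°, λ = -73.92167°
GPS-93: φ = -33.38583°, λ = -58.12694°
IC3→SEIS1: c = 0.316409 rad, d = 2016.41 km
SEIS1→CR6: c = 0.275323 rad, d = 1754.58 km
CR6→GPS-93: c = 0.288837 rad, d = 1840.70 km
Total = 2016.41 + 1754.58 + 1840.70 = 5611.68 km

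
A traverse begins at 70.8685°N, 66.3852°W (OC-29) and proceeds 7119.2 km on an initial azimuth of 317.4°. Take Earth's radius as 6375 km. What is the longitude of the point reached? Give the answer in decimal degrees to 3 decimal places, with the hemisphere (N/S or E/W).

δ = d/R = 7119.2/6375 = 1.116737 rad
φ₂ = arcsin(sin φ₁ cos δ + cos φ₁ sin δ cos θ)
   = arcsin(0.94477·0.43862 + 0.32774·0.89867·0.73610) = 39.13824°
λ₂ = λ₁ + atan2(sin θ sin δ cos φ₁, cos δ − sin φ₁ sin φ₂) = 165.26697°

165.267°E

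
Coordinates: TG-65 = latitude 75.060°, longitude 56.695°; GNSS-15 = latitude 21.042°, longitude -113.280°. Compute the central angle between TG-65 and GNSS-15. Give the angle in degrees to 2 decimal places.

83.69°

Δφ = -54.0180°,  Δλ = -169.9750°
a = sin²(Δφ/2) + cos φ₁ cos φ₂ sin²(Δλ/2) = 0.445014
c = 2·arcsin(√a) = 1.460601 rad = 83.6863°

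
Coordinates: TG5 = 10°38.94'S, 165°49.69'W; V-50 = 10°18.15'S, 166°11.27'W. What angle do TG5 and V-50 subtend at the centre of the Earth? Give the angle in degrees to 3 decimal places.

0.495°

TG5: φ = -10.64900°, λ = -165.82817°
V-50: φ = -10.30250°, λ = -166.18783°
Δφ = 0.3465°,  Δλ = -0.3597°
a = sin²(Δφ/2) + cos φ₁ cos φ₂ sin²(Δλ/2) = 0.000019
c = 2·arcsin(√a) = 0.008642 rad = 0.4951°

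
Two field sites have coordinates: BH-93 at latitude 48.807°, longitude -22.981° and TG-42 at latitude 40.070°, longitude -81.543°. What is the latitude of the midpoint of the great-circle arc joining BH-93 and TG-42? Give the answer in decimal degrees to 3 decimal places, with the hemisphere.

48.322°N

Bx = cos φ₂ cos Δλ = 0.399140,  By = cos φ₂ sin Δλ = -0.652922
φₘ = atan2(sin φ₁ + sin φ₂, √((cos φ₁ + Bx)² + By²)) = 48.32192°
λₘ = λ₁ + atan2(By, cos φ₁ + Bx) = -54.66729°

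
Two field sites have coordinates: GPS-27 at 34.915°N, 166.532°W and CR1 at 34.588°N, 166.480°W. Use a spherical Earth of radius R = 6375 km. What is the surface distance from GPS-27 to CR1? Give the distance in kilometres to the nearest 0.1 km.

36.7 km

Δφ = -0.3270°,  Δλ = 0.0520°
a = sin²(Δφ/2) + cos φ₁ cos φ₂ sin²(Δλ/2) = 0.000008
c = 2·arcsin(√a) = 0.005756 rad = 0.3298°
d = R·c = 6375 × 0.005756 = 36.7 km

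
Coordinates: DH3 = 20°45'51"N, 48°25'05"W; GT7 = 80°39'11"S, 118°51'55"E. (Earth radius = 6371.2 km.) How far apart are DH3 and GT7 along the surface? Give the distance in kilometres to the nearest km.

DH3: φ = +20.76417°, λ = -48.41806°
GT7: φ = -80.65306°, λ = +118.86528°
Δφ = -101.4172°,  Δλ = 167.2833°
a = sin²(Δφ/2) + cos φ₁ cos φ₂ sin²(Δλ/2) = 0.748977
c = 2·arcsin(√a) = 2.092033 rad = 119.8647°
d = R·c = 6371.2 × 2.092033 = 13328.8 km

13329 km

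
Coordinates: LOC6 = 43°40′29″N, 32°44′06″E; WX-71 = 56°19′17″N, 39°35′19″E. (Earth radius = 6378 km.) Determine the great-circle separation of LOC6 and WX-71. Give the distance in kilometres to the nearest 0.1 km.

LOC6: φ = +43.67472°, λ = +32.73500°
WX-71: φ = +56.32139°, λ = +39.58861°
Δφ = 12.6467°,  Δλ = 6.8536°
a = sin²(Δφ/2) + cos φ₁ cos φ₂ sin²(Δλ/2) = 0.013564
c = 2·arcsin(√a) = 0.233456 rad = 13.3760°
d = R·c = 6378 × 0.233456 = 1489.0 km

1489.0 km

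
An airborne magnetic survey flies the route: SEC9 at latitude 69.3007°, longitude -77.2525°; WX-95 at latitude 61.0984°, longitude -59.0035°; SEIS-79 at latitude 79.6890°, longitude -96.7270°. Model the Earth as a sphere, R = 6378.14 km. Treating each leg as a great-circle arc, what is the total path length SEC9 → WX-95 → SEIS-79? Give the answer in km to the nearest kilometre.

SEC9→WX-95: c = 0.194324 rad, d = 1239.42 km
WX-95→SEIS-79: c = 0.377095 rad, d = 2405.16 km
Total = 1239.42 + 2405.16 = 3644.59 km

3645 km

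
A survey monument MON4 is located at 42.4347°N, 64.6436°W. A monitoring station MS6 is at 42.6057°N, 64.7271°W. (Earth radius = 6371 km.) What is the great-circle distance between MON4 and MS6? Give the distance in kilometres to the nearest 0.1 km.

Δφ = 0.1710°,  Δλ = -0.0835°
a = sin²(Δφ/2) + cos φ₁ cos φ₂ sin²(Δλ/2) = 0.000003
c = 2·arcsin(√a) = 0.003172 rad = 0.1817°
d = R·c = 6371 × 0.003172 = 20.2 km

20.2 km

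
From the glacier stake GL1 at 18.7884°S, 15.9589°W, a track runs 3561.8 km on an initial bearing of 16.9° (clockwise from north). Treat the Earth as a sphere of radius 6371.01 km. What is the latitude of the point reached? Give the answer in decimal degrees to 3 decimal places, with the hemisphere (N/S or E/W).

δ = d/R = 3561.8/6371.01 = 0.559064 rad
φ₂ = arcsin(sin φ₁ cos δ + cos φ₁ sin δ cos θ)
   = arcsin(-0.32207·0.84775 + 0.94671·0.53039·0.95681) = 11.97039°
λ₂ = λ₁ + atan2(sin θ sin δ cos φ₁, cos δ − sin φ₁ sin φ₂) = -6.89049°

11.970°N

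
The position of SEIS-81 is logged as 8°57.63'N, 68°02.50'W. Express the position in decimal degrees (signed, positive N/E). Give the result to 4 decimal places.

+8.9605°, -68.0417°

lat: 8.9605° N → +8.9605°
lon: 68.0417° W → -68.0417°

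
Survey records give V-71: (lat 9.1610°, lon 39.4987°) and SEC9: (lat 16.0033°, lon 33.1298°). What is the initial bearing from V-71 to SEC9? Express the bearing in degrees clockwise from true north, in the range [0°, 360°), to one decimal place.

318.4°

Δλ = -6.3689°
y = sin Δλ · cos φ₂ = -0.106631
x = cos φ₁ sin φ₂ − sin φ₁ cos φ₂ cos Δλ = 0.120082
θ = atan2(y, x) = -41.6046° → 318.3954° (mod 360°)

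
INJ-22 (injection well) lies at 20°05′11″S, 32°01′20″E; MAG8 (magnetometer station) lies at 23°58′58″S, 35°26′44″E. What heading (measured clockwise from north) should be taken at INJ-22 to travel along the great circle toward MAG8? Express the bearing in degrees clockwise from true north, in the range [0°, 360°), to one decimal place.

141.5°

INJ-22: φ = -20.08639°, λ = +32.02222°
MAG8: φ = -23.98278°, λ = +35.44556°
Δλ = 3.4233°
y = sin Δλ · cos φ₂ = 0.054558
x = cos φ₁ sin φ₂ − sin φ₁ cos φ₂ cos Δλ = -0.068512
θ = atan2(y, x) = 141.4690° → 141.4690° (mod 360°)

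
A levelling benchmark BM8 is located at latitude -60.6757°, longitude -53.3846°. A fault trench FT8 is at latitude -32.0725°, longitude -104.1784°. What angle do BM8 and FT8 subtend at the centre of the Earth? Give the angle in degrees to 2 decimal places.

43.51°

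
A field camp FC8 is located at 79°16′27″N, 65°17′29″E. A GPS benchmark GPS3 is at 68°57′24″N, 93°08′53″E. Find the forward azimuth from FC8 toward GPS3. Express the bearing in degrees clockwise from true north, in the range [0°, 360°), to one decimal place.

129.5°

FC8: φ = +79.27417°, λ = +65.29139°
GPS3: φ = +68.95667°, λ = +93.14806°
Δλ = 27.8567°
y = sin Δλ · cos φ₂ = 0.167781
x = cos φ₁ sin φ₂ − sin φ₁ cos φ₂ cos Δλ = -0.138220
θ = atan2(y, x) = 129.4820° → 129.4820° (mod 360°)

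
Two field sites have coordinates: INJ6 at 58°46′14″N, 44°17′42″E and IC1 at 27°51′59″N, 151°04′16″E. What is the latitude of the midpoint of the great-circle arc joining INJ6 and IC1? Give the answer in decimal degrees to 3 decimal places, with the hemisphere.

56.168°N

INJ6: φ = +58.77056°, λ = +44.29500°
IC1: φ = +27.86639°, λ = +151.07111°
Bx = cos φ₂ cos Δλ = -0.255163,  By = cos φ₂ sin Δλ = 0.846415
φₘ = atan2(sin φ₁ + sin φ₂, √((cos φ₁ + Bx)² + By²)) = 56.16767°
λₘ = λ₁ + atan2(By, cos φ₁ + Bx) = 117.01507°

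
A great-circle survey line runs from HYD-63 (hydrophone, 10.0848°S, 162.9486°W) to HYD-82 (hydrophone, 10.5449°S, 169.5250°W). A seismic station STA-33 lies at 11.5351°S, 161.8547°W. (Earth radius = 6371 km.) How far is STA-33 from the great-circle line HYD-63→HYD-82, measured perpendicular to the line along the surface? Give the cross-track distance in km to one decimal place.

170.6 km

δ₁₃ = central angle HYD-63→STA-33 = 0.031502 rad  (haversine)
θ₁₃ = bearing HYD-63→STA-33 = 143.567°,  θ₁₂ = bearing HYD-63→HYD-82 = 265.348°
dₓₜ = R·arcsin(sin δ₁₃ · sin(θ₁₃ − θ₁₂)) = 6371·arcsin(0.03150·sin(-121.780°)) = -170.603 km
|dₓₜ| = 170.603 km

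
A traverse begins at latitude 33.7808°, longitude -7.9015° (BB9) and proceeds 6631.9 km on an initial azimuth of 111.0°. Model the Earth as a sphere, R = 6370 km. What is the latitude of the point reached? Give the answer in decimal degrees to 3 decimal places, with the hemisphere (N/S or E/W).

δ = d/R = 6631.9/6370 = 1.041115 rad
φ₂ = arcsin(sin φ₁ cos δ + cos φ₁ sin δ cos θ)
   = arcsin(0.55602·0.50526 + 0.83117·0.86297·-0.35837) = 1.36861°
λ₂ = λ₁ + atan2(sin θ sin δ cos φ₁, cos δ − sin φ₁ sin φ₂) = 45.79381°

1.369°N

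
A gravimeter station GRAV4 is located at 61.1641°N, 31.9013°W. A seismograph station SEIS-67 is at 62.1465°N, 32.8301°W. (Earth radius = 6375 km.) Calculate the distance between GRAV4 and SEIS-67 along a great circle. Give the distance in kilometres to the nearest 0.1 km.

119.8 km

Δφ = 0.9824°,  Δλ = -0.9288°
a = sin²(Δφ/2) + cos φ₁ cos φ₂ sin²(Δλ/2) = 0.000088
c = 2·arcsin(√a) = 0.018794 rad = 1.0768°
d = R·c = 6375 × 0.018794 = 119.8 km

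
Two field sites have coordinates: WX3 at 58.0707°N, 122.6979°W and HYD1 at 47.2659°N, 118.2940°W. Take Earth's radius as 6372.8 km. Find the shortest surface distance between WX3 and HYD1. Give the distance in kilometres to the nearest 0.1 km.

1237.3 km

Δφ = -10.8048°,  Δλ = 4.4039°
a = sin²(Δφ/2) + cos φ₁ cos φ₂ sin²(Δλ/2) = 0.009394
c = 2·arcsin(√a) = 0.194150 rad = 11.1240°
d = R·c = 6372.8 × 0.194150 = 1237.3 km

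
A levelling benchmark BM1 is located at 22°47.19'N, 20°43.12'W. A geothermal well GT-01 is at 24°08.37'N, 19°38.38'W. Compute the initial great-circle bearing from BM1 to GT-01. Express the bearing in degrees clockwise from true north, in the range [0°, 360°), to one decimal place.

BM1: φ = +22.78650°, λ = -20.71867°
GT-01: φ = +24.13950°, λ = -19.63967°
Δλ = 1.0790°
y = sin Δλ · cos φ₂ = 0.017184
x = cos φ₁ sin φ₂ − sin φ₁ cos φ₂ cos Δλ = 0.023675
θ = atan2(y, x) = 35.9739° → 35.9739° (mod 360°)

36.0°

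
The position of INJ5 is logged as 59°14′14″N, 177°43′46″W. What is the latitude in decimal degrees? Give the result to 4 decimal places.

59.2372°N

59° + 14′/60 + 14″/3600 = 59 + 0.23333 + 0.00389 = 59.2372°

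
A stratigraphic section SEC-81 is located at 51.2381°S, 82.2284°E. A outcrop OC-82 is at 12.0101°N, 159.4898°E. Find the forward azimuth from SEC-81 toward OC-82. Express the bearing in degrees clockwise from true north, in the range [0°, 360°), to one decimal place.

Δλ = 77.2614°
y = sin Δλ · cos φ₂ = 0.954036
x = cos φ₁ sin φ₂ − sin φ₁ cos φ₂ cos Δλ = 0.298453
θ = atan2(y, x) = 72.6286° → 72.6286° (mod 360°)

72.6°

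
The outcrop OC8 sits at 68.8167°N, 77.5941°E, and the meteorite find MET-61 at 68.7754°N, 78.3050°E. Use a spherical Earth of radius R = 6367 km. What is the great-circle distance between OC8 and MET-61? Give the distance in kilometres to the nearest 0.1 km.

28.9 km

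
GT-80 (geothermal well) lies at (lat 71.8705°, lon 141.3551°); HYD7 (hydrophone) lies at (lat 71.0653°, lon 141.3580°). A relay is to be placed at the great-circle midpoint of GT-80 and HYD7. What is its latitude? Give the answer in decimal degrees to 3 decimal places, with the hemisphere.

Bx = cos φ₂ cos Δλ = 0.324490,  By = cos φ₂ sin Δλ = 0.000016
φₘ = atan2(sin φ₁ + sin φ₂, √((cos φ₁ + Bx)² + By²)) = 71.46790°
λₘ = λ₁ + atan2(By, cos φ₁ + Bx) = 141.35658°

71.468°N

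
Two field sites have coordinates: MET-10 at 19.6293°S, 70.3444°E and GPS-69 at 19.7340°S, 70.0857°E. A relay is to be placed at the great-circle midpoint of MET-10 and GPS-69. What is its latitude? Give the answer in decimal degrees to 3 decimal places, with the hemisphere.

19.682°S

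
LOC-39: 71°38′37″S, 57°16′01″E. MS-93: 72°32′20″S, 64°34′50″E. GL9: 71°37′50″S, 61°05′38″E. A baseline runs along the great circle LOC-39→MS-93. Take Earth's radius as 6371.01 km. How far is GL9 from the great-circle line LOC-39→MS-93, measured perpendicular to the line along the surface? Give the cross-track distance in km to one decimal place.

LOC-39: φ = -71.64361°, λ = +57.26694°
MS-93: φ = -72.53889°, λ = +64.58056°
GL9: φ = -71.63056°, λ = +61.09389°
δ₁₃ = central angle LOC-39→GL9 = 0.021040 rad  (haversine)
θ₁₃ = bearing LOC-39→GL9 = 91.196°,  θ₁₂ = bearing LOC-39→MS-93 = 115.160°
dₓₜ = R·arcsin(sin δ₁₃ · sin(θ₁₃ − θ₁₂)) = 6371.01·arcsin(0.02104·sin(-23.964°)) = -54.441 km
|dₓₜ| = 54.441 km

54.4 km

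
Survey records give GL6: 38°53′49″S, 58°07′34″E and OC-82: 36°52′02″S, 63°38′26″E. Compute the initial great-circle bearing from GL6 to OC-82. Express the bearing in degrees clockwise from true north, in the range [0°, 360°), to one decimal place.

66.7°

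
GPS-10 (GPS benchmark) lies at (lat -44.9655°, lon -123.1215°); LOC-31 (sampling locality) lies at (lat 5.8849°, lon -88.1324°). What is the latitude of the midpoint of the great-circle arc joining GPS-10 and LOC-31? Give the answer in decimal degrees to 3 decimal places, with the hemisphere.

20.385°S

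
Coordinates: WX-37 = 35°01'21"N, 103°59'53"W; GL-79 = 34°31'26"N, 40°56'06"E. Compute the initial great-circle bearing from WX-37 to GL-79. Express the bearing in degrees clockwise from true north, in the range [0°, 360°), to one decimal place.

29.1°

WX-37: φ = +35.02250°, λ = -103.99806°
GL-79: φ = +34.52389°, λ = +40.93500°
Δλ = 144.9331°
y = sin Δλ · cos φ₂ = 0.473352
x = cos φ₁ sin φ₂ − sin φ₁ cos φ₂ cos Δλ = 0.851128
θ = atan2(y, x) = 29.0805° → 29.0805° (mod 360°)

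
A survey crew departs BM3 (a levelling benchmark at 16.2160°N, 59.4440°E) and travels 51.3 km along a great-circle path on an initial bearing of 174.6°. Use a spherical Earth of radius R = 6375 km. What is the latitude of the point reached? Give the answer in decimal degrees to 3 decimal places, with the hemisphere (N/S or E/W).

δ = d/R = 51.3/6375 = 0.008047 rad
φ₂ = arcsin(sin φ₁ cos δ + cos φ₁ sin δ cos θ)
   = arcsin(0.27926·0.99997 + 0.96022·0.00805·-0.99556) = 15.75698°
λ₂ = λ₁ + atan2(sin θ sin δ cos φ₁, cos δ − sin φ₁ sin φ₂) = 59.48908°

15.757°N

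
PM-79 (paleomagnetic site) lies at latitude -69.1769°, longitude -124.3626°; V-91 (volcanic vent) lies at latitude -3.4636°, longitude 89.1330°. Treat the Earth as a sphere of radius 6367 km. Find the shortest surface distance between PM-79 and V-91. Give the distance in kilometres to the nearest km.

11541 km

Δφ = 65.7133°,  Δλ = -146.5044°
a = sin²(Δφ/2) + cos φ₁ cos φ₂ sin²(Δλ/2) = 0.619719
c = 2·arcsin(√a) = 1.812584 rad = 103.8534°
d = R·c = 6367 × 1.812584 = 11540.7 km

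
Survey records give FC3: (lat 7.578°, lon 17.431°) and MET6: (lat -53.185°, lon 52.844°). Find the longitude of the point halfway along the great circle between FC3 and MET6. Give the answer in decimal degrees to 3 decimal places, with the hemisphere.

Bx = cos φ₂ cos Δλ = 0.488373,  By = cos φ₂ sin Δλ = 0.347235
φₘ = atan2(sin φ₁ + sin φ₂, √((cos φ₁ + Bx)² + By²)) = -23.74856°
λₘ = λ₁ + atan2(By, cos φ₁ + Bx) = 30.63794°

30.638°E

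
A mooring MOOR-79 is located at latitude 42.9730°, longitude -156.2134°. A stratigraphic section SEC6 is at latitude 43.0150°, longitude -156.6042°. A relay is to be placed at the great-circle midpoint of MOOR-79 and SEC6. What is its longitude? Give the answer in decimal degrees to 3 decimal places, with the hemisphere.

Bx = cos φ₂ cos Δλ = 0.731158,  By = cos φ₂ sin Δλ = -0.004987
φₘ = atan2(sin φ₁ + sin φ₂, √((cos φ₁ + Bx)² + By²)) = 42.99417°
λₘ = λ₁ + atan2(By, cos φ₁ + Bx) = -156.40873°

156.409°W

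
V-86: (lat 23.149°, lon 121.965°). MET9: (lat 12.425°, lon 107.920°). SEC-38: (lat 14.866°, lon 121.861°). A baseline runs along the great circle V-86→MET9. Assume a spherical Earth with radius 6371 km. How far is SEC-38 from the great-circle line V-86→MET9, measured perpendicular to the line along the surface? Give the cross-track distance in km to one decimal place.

δ₁₃ = central angle V-86→SEC-38 = 0.144576 rad  (haversine)
θ₁₃ = bearing V-86→SEC-38 = 180.698°,  θ₁₂ = bearing V-86→MET9 = 233.620°
dₓₜ = R·arcsin(sin δ₁₃ · sin(θ₁₃ − θ₁₂)) = 6371·arcsin(0.14407·sin(-52.923°)) = -733.933 km
|dₓₜ| = 733.933 km

733.9 km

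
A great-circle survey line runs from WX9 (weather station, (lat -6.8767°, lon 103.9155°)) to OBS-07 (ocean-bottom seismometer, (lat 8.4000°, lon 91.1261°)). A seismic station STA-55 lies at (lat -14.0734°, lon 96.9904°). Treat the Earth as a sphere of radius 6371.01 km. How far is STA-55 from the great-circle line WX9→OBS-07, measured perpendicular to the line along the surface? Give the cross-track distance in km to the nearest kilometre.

1093 km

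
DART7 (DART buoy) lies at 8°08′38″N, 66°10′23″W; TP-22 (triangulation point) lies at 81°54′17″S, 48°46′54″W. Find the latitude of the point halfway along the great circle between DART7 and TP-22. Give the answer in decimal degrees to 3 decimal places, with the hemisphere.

DART7: φ = +8.14389°, λ = -66.17306°
TP-22: φ = -81.90472°, λ = -48.78167°
Bx = cos φ₂ cos Δλ = 0.134382,  By = cos φ₂ sin Δλ = 0.042091
φₘ = atan2(sin φ₁ + sin φ₂, √((cos φ₁ + Bx)² + By²)) = -37.01829°
λₘ = λ₁ + atan2(By, cos φ₁ + Bx) = -64.02906°

37.018°S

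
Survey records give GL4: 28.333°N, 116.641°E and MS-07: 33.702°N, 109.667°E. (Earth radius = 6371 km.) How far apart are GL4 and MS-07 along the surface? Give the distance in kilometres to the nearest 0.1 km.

892.9 km

Δφ = 5.3690°,  Δλ = -6.9740°
a = sin²(Δφ/2) + cos φ₁ cos φ₂ sin²(Δλ/2) = 0.004903
c = 2·arcsin(√a) = 0.140151 rad = 8.0301°
d = R·c = 6371 × 0.140151 = 892.9 km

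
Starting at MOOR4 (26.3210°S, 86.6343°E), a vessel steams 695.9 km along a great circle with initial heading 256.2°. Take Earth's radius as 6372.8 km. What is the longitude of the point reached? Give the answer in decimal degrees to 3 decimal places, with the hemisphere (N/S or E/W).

δ = d/R = 695.9/6372.8 = 0.109198 rad
φ₂ = arcsin(sin φ₁ cos δ + cos φ₁ sin δ cos θ)
   = arcsin(-0.44340·0.99404 + 0.89632·0.10898·-0.23853) = -27.64936°
λ₂ = λ₁ + atan2(sin θ sin δ cos φ₁, cos δ − sin φ₁ sin φ₂) = 79.77222°

79.772°E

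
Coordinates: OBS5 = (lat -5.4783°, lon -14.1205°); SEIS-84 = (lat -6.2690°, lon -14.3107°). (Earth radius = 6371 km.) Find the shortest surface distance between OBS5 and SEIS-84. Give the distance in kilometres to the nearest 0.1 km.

Δφ = -0.7907°,  Δλ = -0.1902°
a = sin²(Δφ/2) + cos φ₁ cos φ₂ sin²(Δλ/2) = 0.000050
c = 2·arcsin(√a) = 0.014190 rad = 0.8130°
d = R·c = 6371 × 0.014190 = 90.4 km

90.4 km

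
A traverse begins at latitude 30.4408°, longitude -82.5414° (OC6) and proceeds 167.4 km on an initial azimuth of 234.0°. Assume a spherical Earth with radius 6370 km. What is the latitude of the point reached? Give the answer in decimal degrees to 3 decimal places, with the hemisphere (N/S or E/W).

δ = d/R = 167.4/6370 = 0.026279 rad
φ₂ = arcsin(sin φ₁ cos δ + cos φ₁ sin δ cos θ)
   = arcsin(0.50665·0.99965 + 0.86215·0.02628·-0.58779) = 29.54830°
λ₂ = λ₁ + atan2(sin θ sin δ cos φ₁, cos δ − sin φ₁ sin φ₂) = -83.94163°

29.548°N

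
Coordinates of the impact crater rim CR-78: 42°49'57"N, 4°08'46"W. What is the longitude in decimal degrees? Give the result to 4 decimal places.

4.1461°W

4° + 8′/60 + 46″/3600 = 4 + 0.13333 + 0.01278 = 4.1461°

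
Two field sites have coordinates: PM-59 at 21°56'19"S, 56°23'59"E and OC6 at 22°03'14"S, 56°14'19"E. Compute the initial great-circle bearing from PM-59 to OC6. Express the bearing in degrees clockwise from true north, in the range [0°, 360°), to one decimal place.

PM-59: φ = -21.93861°, λ = +56.39972°
OC6: φ = -22.05389°, λ = +56.23861°
Δλ = -0.1611°
y = sin Δλ · cos φ₂ = -0.002606
x = cos φ₁ sin φ₂ − sin φ₁ cos φ₂ cos Δλ = -0.002013
θ = atan2(y, x) = -127.6872° → 232.3128° (mod 360°)

232.3°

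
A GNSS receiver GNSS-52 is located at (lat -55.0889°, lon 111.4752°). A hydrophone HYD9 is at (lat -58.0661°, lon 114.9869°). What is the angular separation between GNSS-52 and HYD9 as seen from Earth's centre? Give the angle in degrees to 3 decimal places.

Δφ = -2.9772°,  Δλ = 3.5117°
a = sin²(Δφ/2) + cos φ₁ cos φ₂ sin²(Δλ/2) = 0.000959
c = 2·arcsin(√a) = 0.061947 rad = 3.5493°

3.549°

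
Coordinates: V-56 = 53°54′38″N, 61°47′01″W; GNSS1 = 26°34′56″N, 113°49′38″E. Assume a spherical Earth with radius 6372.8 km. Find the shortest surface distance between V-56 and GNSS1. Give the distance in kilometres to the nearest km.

11058 km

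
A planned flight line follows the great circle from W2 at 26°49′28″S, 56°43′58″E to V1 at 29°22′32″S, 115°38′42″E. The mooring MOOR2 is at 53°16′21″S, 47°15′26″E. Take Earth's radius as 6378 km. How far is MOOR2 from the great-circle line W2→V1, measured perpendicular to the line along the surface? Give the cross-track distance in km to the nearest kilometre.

W2: φ = -26.82444°, λ = +56.73278°
V1: φ = -29.37556°, λ = +115.64500°
MOOR2: φ = -53.27250°, λ = +47.25722°
δ₁₃ = central angle W2→MOOR2 = 0.477694 rad  (haversine)
θ₁₃ = bearing W2→MOOR2 = 192.365°,  θ₁₂ = bearing W2→V1 = 107.458°
dₓₜ = R·arcsin(sin δ₁₃ · sin(θ₁₃ − θ₁₂)) = 6378·arcsin(0.45973·sin(84.907°)) = 3033.706 km
|dₓₜ| = 3033.706 km

3034 km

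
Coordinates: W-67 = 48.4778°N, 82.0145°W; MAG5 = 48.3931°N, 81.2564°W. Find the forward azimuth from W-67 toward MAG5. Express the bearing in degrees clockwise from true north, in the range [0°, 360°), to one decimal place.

99.3°

Δλ = 0.7581°
y = sin Δλ · cos φ₂ = 0.008786
x = cos φ₁ sin φ₂ − sin φ₁ cos φ₂ cos Δλ = -0.001435
θ = atan2(y, x) = 99.2751° → 99.2751° (mod 360°)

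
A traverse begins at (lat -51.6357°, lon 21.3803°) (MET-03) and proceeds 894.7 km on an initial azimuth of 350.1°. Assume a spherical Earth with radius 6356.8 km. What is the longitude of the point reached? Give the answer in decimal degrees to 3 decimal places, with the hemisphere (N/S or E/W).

δ = d/R = 894.7/6356.8 = 0.140747 rad
φ₂ = arcsin(sin φ₁ cos δ + cos φ₁ sin δ cos θ)
   = arcsin(-0.78408·0.99011 + 0.62066·0.14028·0.98511) = -43.67411°
λ₂ = λ₁ + atan2(sin θ sin δ cos φ₁, cos δ − sin φ₁ sin φ₂) = 19.46934°

19.469°E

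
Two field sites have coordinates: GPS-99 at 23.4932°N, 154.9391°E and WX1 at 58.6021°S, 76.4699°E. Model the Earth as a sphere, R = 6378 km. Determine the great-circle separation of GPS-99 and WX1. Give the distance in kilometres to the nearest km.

Δφ = -82.0953°,  Δλ = -78.4692°
a = sin²(Δφ/2) + cos φ₁ cos φ₂ sin²(Δλ/2) = 0.622380
c = 2·arcsin(√a) = 1.818067 rad = 104.1676°
d = R·c = 6378 × 1.818067 = 11595.6 km

11596 km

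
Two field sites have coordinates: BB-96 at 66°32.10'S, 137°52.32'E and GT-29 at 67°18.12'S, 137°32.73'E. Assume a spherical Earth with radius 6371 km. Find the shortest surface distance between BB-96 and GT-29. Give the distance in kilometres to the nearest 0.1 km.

BB-96: φ = -66.53500°, λ = +137.87200°
GT-29: φ = -67.30200°, λ = +137.54550°
Δφ = -0.7670°,  Δλ = -0.3265°
a = sin²(Δφ/2) + cos φ₁ cos φ₂ sin²(Δλ/2) = 0.000046
c = 2·arcsin(√a) = 0.013572 rad = 0.7776°
d = R·c = 6371 × 0.013572 = 86.5 km

86.5 km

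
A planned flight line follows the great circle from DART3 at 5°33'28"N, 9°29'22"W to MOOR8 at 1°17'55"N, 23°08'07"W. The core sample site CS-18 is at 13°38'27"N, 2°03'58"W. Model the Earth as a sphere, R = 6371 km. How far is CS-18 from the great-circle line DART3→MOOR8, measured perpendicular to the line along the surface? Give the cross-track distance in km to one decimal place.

630.9 km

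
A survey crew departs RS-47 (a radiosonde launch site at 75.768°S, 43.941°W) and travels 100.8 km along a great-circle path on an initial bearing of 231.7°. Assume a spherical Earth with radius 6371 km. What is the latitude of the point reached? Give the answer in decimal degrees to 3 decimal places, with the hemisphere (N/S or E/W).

76.312°S

δ = d/R = 100.8/6371 = 0.015822 rad
φ₂ = arcsin(sin φ₁ cos δ + cos φ₁ sin δ cos θ)
   = arcsin(-0.96931·0.99987 + 0.24585·0.01582·-0.61978) = -76.31172°
λ₂ = λ₁ + atan2(sin θ sin δ cos φ₁, cos δ − sin φ₁ sin φ₂) = -46.94857°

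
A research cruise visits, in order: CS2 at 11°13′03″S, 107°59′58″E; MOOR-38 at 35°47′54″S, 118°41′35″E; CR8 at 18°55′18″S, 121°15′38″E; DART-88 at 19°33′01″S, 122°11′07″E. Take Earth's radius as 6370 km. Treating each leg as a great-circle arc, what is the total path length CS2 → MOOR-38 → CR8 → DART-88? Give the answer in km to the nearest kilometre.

CS2: φ = -11.21750°, λ = +107.99944°
MOOR-38: φ = -35.79833°, λ = +118.69306°
CR8: φ = -18.92167°, λ = +121.26056°
DART-88: φ = -19.55028°, λ = +122.18528°
CS2→MOOR-38: c = 0.461111 rad, d = 2937.28 km
MOOR-38→CR8: c = 0.297195 rad, d = 1893.13 km
CR8→DART-88: c = 0.018777 rad, d = 119.61 km
Total = 2937.28 + 1893.13 + 119.61 = 4950.02 km

4950 km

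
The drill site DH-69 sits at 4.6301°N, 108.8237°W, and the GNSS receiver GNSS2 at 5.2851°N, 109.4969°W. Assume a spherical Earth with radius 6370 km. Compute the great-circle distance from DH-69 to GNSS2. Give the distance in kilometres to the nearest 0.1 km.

Δφ = 0.6550°,  Δλ = -0.6732°
a = sin²(Δφ/2) + cos φ₁ cos φ₂ sin²(Δλ/2) = 0.000067
c = 2·arcsin(√a) = 0.016362 rad = 0.9375°
d = R·c = 6370 × 0.016362 = 104.2 km

104.2 km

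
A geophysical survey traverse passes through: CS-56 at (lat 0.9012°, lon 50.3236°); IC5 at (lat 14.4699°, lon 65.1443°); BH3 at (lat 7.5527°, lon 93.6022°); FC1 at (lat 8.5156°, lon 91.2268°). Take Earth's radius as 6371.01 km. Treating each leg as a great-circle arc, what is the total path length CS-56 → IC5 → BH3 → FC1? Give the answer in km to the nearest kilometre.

5700 km

CS-56→IC5: c = 0.348519 rad, d = 2220.42 km
IC5→BH3: c = 0.501762 rad, d = 3196.73 km
BH3→FC1: c = 0.044358 rad, d = 282.60 km
Total = 2220.42 + 3196.73 + 282.60 = 5699.75 km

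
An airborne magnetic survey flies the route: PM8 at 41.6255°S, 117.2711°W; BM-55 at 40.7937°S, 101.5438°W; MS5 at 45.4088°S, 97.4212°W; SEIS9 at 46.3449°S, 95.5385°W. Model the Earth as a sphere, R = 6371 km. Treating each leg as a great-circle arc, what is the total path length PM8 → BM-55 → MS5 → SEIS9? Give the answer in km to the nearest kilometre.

2109 km

PM8→BM-55: c = 0.206724 rad, d = 1317.04 km
BM-55→MS5: c = 0.096136 rad, d = 612.48 km
MS5→SEIS9: c = 0.028111 rad, d = 179.09 km
Total = 1317.04 + 612.48 + 179.09 = 2108.62 km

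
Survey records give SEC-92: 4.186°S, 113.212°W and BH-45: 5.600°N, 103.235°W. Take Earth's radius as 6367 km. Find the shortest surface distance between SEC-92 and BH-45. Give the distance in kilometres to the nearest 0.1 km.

Δφ = 9.7860°,  Δλ = 9.9770°
a = sin²(Δφ/2) + cos φ₁ cos φ₂ sin²(Δλ/2) = 0.014780
c = 2·arcsin(√a) = 0.243752 rad = 13.9660°
d = R·c = 6367 × 0.243752 = 1552.0 km

1552.0 km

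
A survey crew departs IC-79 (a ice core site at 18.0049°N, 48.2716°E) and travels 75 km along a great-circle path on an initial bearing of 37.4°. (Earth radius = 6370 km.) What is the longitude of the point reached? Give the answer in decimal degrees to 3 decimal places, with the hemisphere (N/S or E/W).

δ = d/R = 75/6370 = 0.011774 rad
φ₂ = arcsin(sin φ₁ cos δ + cos φ₁ sin δ cos θ)
   = arcsin(0.30910·0.99993 + 0.95103·0.01177·0.79441) = 18.54033°
λ₂ = λ₁ + atan2(sin θ sin δ cos φ₁, cos δ − sin φ₁ sin φ₂) = 48.70376°

48.704°E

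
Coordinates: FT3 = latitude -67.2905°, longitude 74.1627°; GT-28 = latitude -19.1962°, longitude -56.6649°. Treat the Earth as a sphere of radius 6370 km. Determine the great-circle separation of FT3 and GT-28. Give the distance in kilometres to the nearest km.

9592 km

Δφ = 48.0943°,  Δλ = -130.8276°
a = sin²(Δφ/2) + cos φ₁ cos φ₂ sin²(Δλ/2) = 0.467526
c = 2·arcsin(√a) = 1.505803 rad = 86.2762°
d = R·c = 6370 × 1.505803 = 9592.0 km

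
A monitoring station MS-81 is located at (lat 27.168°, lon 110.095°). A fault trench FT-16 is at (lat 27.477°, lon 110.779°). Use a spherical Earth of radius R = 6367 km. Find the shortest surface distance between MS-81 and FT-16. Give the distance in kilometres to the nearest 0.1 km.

Δφ = 0.3090°,  Δλ = 0.6840°
a = sin²(Δφ/2) + cos φ₁ cos φ₂ sin²(Δλ/2) = 0.000035
c = 2·arcsin(√a) = 0.011899 rad = 0.6817°
d = R·c = 6367 × 0.011899 = 75.8 km

75.8 km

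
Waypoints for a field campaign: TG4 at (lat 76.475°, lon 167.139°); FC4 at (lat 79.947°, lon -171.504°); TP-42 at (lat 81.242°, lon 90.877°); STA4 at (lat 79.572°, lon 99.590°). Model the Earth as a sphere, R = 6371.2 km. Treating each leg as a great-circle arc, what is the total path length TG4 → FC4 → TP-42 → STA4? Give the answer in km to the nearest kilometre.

TG4→FC4: c = 0.096359 rad, d = 613.92 km
FC4→TP-42: c = 0.247034 rad, d = 1573.90 km
TP-42→STA4: c = 0.038546 rad, d = 245.58 km
Total = 613.92 + 1573.90 + 245.58 = 2433.40 km

2433 km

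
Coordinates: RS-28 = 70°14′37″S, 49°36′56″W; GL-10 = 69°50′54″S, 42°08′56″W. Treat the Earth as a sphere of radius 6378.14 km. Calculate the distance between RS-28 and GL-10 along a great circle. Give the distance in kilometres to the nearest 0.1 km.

RS-28: φ = -70.24361°, λ = -49.61556°
GL-10: φ = -69.84833°, λ = -42.14889°
Δφ = 0.3953°,  Δλ = 7.4667°
a = sin²(Δφ/2) + cos φ₁ cos φ₂ sin²(Δλ/2) = 0.000506
c = 2·arcsin(√a) = 0.044975 rad = 2.5769°
d = R·c = 6378.14 × 0.044975 = 286.9 km

286.9 km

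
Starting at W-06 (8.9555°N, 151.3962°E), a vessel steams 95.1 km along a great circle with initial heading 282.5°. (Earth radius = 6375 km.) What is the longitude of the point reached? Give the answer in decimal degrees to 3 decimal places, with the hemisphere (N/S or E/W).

δ = d/R = 95.1/6375 = 0.014918 rad
φ₂ = arcsin(sin φ₁ cos δ + cos φ₁ sin δ cos θ)
   = arcsin(0.15567·0.99989 + 0.98781·0.01492·0.21644) = 9.13953°
λ₂ = λ₁ + atan2(sin θ sin δ cos φ₁, cos δ − sin φ₁ sin φ₂) = 150.55101°

150.551°E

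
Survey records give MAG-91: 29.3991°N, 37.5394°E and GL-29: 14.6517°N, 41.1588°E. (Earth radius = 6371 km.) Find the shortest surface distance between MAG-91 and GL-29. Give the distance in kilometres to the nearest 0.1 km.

1681.4 km

Δφ = -14.7474°,  Δλ = 3.6194°
a = sin²(Δφ/2) + cos φ₁ cos φ₂ sin²(Δλ/2) = 0.017312
c = 2·arcsin(√a) = 0.263914 rad = 15.1212°
d = R·c = 6371 × 0.263914 = 1681.4 km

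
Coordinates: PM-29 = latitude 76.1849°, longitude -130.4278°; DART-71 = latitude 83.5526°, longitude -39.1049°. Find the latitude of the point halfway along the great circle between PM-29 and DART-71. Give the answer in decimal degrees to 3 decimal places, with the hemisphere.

Bx = cos φ₂ cos Δλ = -0.002592,  By = cos φ₂ sin Δλ = 0.112261
φₘ = atan2(sin φ₁ + sin φ₂, √((cos φ₁ + Bx)² + By²)) = 82.41821°
λₘ = λ₁ + atan2(By, cos φ₁ + Bx) = -105.00671°

82.418°N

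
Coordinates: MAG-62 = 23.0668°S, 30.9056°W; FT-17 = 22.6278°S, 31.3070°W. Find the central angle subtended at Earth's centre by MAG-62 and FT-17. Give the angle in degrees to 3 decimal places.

Δφ = 0.4390°,  Δλ = -0.4014°
a = sin²(Δφ/2) + cos φ₁ cos φ₂ sin²(Δλ/2) = 0.000025
c = 2·arcsin(√a) = 0.010019 rad = 0.5741°

0.574°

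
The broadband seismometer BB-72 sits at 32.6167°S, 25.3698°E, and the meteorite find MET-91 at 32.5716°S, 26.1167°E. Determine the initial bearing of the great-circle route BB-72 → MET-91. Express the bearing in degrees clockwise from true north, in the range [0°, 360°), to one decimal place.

86.1°

Δλ = 0.7469°
y = sin Δλ · cos φ₂ = 0.010985
x = cos φ₁ sin φ₂ − sin φ₁ cos φ₂ cos Δλ = 0.000749
θ = atan2(y, x) = 86.1018° → 86.1018° (mod 360°)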